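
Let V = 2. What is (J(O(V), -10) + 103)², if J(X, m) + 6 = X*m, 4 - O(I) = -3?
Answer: 729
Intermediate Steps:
O(I) = 7 (O(I) = 4 - 1*(-3) = 4 + 3 = 7)
J(X, m) = -6 + X*m
(J(O(V), -10) + 103)² = ((-6 + 7*(-10)) + 103)² = ((-6 - 70) + 103)² = (-76 + 103)² = 27² = 729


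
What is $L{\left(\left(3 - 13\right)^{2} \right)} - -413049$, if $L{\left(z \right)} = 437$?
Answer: $413486$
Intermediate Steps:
$L{\left(\left(3 - 13\right)^{2} \right)} - -413049 = 437 - -413049 = 437 + 413049 = 413486$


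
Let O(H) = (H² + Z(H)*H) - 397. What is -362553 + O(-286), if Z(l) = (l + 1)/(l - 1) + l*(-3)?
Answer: -151199064/287 ≈ -5.2683e+5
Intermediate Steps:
Z(l) = -3*l + (1 + l)/(-1 + l) (Z(l) = (1 + l)/(-1 + l) - 3*l = -3*l + (1 + l)/(-1 + l))
O(H) = -397 + H² + H*(1 - 3*H² + 4*H)/(-1 + H) (O(H) = (H² + ((1 - 3*H² + 4*H)/(-1 + H))*H) - 397 = (H² + H*(1 - 3*H² + 4*H)/(-1 + H)) - 397 = -397 + H² + H*(1 - 3*H² + 4*H)/(-1 + H))
-362553 + O(-286) = -362553 + (397 - 396*(-286) - 2*(-286)³ + 3*(-286)²)/(-1 - 286) = -362553 + (397 + 113256 - 2*(-23393656) + 3*81796)/(-287) = -362553 - (397 + 113256 + 46787312 + 245388)/287 = -362553 - 1/287*47146353 = -362553 - 47146353/287 = -151199064/287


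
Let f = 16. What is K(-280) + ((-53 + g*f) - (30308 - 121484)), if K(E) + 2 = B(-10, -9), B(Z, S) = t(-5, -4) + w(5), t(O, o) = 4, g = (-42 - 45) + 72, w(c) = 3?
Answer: 90888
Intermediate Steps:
g = -15 (g = -87 + 72 = -15)
B(Z, S) = 7 (B(Z, S) = 4 + 3 = 7)
K(E) = 5 (K(E) = -2 + 7 = 5)
K(-280) + ((-53 + g*f) - (30308 - 121484)) = 5 + ((-53 - 15*16) - (30308 - 121484)) = 5 + ((-53 - 240) - 1*(-91176)) = 5 + (-293 + 91176) = 5 + 90883 = 90888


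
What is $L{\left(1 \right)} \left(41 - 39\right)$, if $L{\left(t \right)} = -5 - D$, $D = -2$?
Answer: $-6$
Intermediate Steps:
$L{\left(t \right)} = -3$ ($L{\left(t \right)} = -5 - -2 = -5 + 2 = -3$)
$L{\left(1 \right)} \left(41 - 39\right) = - 3 \left(41 - 39\right) = \left(-3\right) 2 = -6$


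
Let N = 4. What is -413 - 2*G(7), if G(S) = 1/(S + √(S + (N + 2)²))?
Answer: -1246/3 + √43/3 ≈ -413.15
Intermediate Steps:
G(S) = 1/(S + √(36 + S)) (G(S) = 1/(S + √(S + (4 + 2)²)) = 1/(S + √(S + 6²)) = 1/(S + √(S + 36)) = 1/(S + √(36 + S)))
-413 - 2*G(7) = -413 - 2/(7 + √(36 + 7)) = -413 - 2/(7 + √43)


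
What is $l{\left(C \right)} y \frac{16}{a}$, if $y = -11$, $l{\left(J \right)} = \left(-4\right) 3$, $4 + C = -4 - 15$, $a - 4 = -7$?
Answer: $-704$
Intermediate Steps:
$a = -3$ ($a = 4 - 7 = -3$)
$C = -23$ ($C = -4 - 19 = -23$)
$l{\left(J \right)} = -12$
$l{\left(C \right)} y \frac{16}{a} = \left(-12\right) \left(-11\right) \frac{16}{-3} = 132 \cdot 16 \left(- \frac{1}{3}\right) = 132 \left(- \frac{16}{3}\right) = -704$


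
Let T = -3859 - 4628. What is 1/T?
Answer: -1/8487 ≈ -0.00011783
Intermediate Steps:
T = -8487
1/T = 1/(-8487) = -1/8487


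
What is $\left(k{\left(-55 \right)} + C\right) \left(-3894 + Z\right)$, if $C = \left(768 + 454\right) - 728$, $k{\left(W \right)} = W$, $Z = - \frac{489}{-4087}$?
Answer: $- \frac{6986372871}{4087} \approx -1.7094 \cdot 10^{6}$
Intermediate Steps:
$Z = \frac{489}{4087}$ ($Z = \left(-489\right) \left(- \frac{1}{4087}\right) = \frac{489}{4087} \approx 0.11965$)
$C = 494$ ($C = 1222 - 728 = 494$)
$\left(k{\left(-55 \right)} + C\right) \left(-3894 + Z\right) = \left(-55 + 494\right) \left(-3894 + \frac{489}{4087}\right) = 439 \left(- \frac{15914289}{4087}\right) = - \frac{6986372871}{4087}$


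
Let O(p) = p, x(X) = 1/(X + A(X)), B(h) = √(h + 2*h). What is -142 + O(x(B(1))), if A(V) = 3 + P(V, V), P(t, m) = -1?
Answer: -140 - √3 ≈ -141.73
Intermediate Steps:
B(h) = √3*√h (B(h) = √(3*h) = √3*√h)
A(V) = 2 (A(V) = 3 - 1 = 2)
x(X) = 1/(2 + X) (x(X) = 1/(X + 2) = 1/(2 + X))
-142 + O(x(B(1))) = -142 + 1/(2 + √3*√1) = -142 + 1/(2 + √3*1) = -142 + 1/(2 + √3)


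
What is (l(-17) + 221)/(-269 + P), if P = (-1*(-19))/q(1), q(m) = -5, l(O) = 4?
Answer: -1125/1364 ≈ -0.82478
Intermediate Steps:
P = -19/5 (P = -1*(-19)/(-5) = 19*(-⅕) = -19/5 ≈ -3.8000)
(l(-17) + 221)/(-269 + P) = (4 + 221)/(-269 - 19/5) = 225/(-1364/5) = 225*(-5/1364) = -1125/1364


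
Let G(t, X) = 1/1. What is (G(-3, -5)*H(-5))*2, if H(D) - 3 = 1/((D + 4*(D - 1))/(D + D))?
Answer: 194/29 ≈ 6.6897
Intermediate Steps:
G(t, X) = 1
H(D) = 3 + 2*D/(-4 + 5*D) (H(D) = 3 + 1/((D + 4*(D - 1))/(D + D)) = 3 + 1/((D + 4*(-1 + D))/((2*D))) = 3 + 1/((D + (-4 + 4*D))*(1/(2*D))) = 3 + 1/((-4 + 5*D)*(1/(2*D))) = 3 + 1/((-4 + 5*D)/(2*D)) = 3 + 2*D/(-4 + 5*D))
(G(-3, -5)*H(-5))*2 = (1*((-12 + 17*(-5))/(-4 + 5*(-5))))*2 = (1*((-12 - 85)/(-4 - 25)))*2 = (1*(-97/(-29)))*2 = (1*(-1/29*(-97)))*2 = (1*(97/29))*2 = (97/29)*2 = 194/29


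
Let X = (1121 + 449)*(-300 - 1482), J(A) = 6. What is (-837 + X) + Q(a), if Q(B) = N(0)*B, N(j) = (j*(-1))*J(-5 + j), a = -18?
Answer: -2798577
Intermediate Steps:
N(j) = -6*j (N(j) = (j*(-1))*6 = -j*6 = -6*j)
X = -2797740 (X = 1570*(-1782) = -2797740)
Q(B) = 0 (Q(B) = (-6*0)*B = 0*B = 0)
(-837 + X) + Q(a) = (-837 - 2797740) + 0 = -2798577 + 0 = -2798577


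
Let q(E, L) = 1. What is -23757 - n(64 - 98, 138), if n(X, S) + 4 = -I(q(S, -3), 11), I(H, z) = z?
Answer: -23742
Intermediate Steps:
n(X, S) = -15 (n(X, S) = -4 - 1*11 = -4 - 11 = -15)
-23757 - n(64 - 98, 138) = -23757 - 1*(-15) = -23757 + 15 = -23742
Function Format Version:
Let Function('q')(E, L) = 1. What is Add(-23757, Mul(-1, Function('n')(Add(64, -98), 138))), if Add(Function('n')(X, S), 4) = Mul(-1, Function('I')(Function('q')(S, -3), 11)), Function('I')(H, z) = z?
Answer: -23742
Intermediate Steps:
Function('n')(X, S) = -15 (Function('n')(X, S) = Add(-4, Mul(-1, 11)) = Add(-4, -11) = -15)
Add(-23757, Mul(-1, Function('n')(Add(64, -98), 138))) = Add(-23757, Mul(-1, -15)) = Add(-23757, 15) = -23742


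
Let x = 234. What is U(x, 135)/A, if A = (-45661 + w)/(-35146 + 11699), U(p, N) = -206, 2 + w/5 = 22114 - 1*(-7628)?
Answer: 4830082/103039 ≈ 46.876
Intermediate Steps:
w = 148700 (w = -10 + 5*(22114 - 1*(-7628)) = -10 + 5*(22114 + 7628) = -10 + 5*29742 = -10 + 148710 = 148700)
A = -103039/23447 (A = (-45661 + 148700)/(-35146 + 11699) = 103039/(-23447) = 103039*(-1/23447) = -103039/23447 ≈ -4.3945)
U(x, 135)/A = -206/(-103039/23447) = -206*(-23447/103039) = 4830082/103039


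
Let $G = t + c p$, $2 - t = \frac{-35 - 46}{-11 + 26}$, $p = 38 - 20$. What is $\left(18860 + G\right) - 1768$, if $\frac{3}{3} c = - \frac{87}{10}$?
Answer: $\frac{84714}{5} \approx 16943.0$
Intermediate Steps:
$p = 18$ ($p = 38 - 20 = 18$)
$c = - \frac{87}{10} \approx -8.7$
$t = \frac{37}{5}$ ($t = 2 - \frac{-35 - 46}{-11 + 26} = 2 - - \frac{81}{15} = 2 - \left(-81\right) \frac{1}{15} = 2 - - \frac{27}{5} = 2 + \frac{27}{5} = \frac{37}{5} \approx 7.4$)
$G = - \frac{746}{5}$ ($G = \frac{37}{5} - \frac{783}{5} = - \frac{746}{5} \approx -149.2$)
$\left(18860 + G\right) - 1768 = \left(18860 - \frac{746}{5}\right) - 1768 = \frac{93554}{5} - 1768 = \frac{84714}{5}$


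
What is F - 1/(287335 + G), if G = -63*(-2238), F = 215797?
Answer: 92432113212/428329 ≈ 2.1580e+5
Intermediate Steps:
G = 140994
F - 1/(287335 + G) = 215797 - 1/(287335 + 140994) = 215797 - 1/428329 = 92432113212/428329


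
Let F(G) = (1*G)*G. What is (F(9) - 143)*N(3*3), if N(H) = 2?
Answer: -124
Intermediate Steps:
F(G) = G**2 (F(G) = G*G = G**2)
(F(9) - 143)*N(3*3) = (9**2 - 143)*2 = (81 - 143)*2 = -62*2 = -124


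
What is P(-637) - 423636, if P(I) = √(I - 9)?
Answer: -423636 + I*√646 ≈ -4.2364e+5 + 25.417*I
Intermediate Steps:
P(I) = √(-9 + I)
P(-637) - 423636 = √(-9 - 637) - 423636 = √(-646) - 423636 = I*√646 - 423636 = -423636 + I*√646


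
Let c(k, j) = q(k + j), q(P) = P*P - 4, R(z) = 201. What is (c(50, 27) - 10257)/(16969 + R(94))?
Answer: -2166/8585 ≈ -0.25230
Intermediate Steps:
q(P) = -4 + P**2 (q(P) = P**2 - 4 = -4 + P**2)
c(k, j) = -4 + (j + k)**2 (c(k, j) = -4 + (k + j)**2 = -4 + (j + k)**2)
(c(50, 27) - 10257)/(16969 + R(94)) = ((-4 + (27 + 50)**2) - 10257)/(16969 + 201) = ((-4 + 77**2) - 10257)/17170 = ((-4 + 5929) - 10257)*(1/17170) = (5925 - 10257)*(1/17170) = -4332*1/17170 = -2166/8585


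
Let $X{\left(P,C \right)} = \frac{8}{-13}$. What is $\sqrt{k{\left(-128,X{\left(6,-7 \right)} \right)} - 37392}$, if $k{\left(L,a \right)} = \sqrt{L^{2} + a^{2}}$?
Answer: $\frac{2 \sqrt{-1579812 + 26 \sqrt{43265}}}{13} \approx 193.04 i$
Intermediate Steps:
$X{\left(P,C \right)} = - \frac{8}{13}$ ($X{\left(P,C \right)} = 8 \left(- \frac{1}{13}\right) = - \frac{8}{13}$)
$\sqrt{k{\left(-128,X{\left(6,-7 \right)} \right)} - 37392} = \sqrt{\sqrt{\left(-128\right)^{2} + \left(- \frac{8}{13}\right)^{2}} - 37392} = \sqrt{\sqrt{16384 + \frac{64}{169}} - 37392} = \sqrt{\sqrt{\frac{2768960}{169}} - 37392} = \sqrt{\frac{8 \sqrt{43265}}{13} - 37392} = \sqrt{-37392 + \frac{8 \sqrt{43265}}{13}}$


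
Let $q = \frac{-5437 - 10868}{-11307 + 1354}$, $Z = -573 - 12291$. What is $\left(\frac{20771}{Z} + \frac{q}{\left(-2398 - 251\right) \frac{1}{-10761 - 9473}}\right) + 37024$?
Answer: $\frac{4186989749253095}{113055251136} \approx 37035.0$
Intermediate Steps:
$Z = -12864$ ($Z = -573 - 12291 = -12864$)
$q = \frac{16305}{9953}$ ($q = - \frac{16305}{-9953} = \left(-16305\right) \left(- \frac{1}{9953}\right) = \frac{16305}{9953} \approx 1.6382$)
$\left(\frac{20771}{Z} + \frac{q}{\left(-2398 - 251\right) \frac{1}{-10761 - 9473}}\right) + 37024 = \left(\frac{20771}{-12864} + \frac{16305}{9953 \frac{-2398 - 251}{-10761 - 9473}}\right) + 37024 = \left(20771 \left(- \frac{1}{12864}\right) + \frac{16305}{9953 \left(- \frac{2649}{-20234}\right)}\right) + 37024 = \left(- \frac{20771}{12864} + \frac{16305}{9953 \left(\left(-2649\right) \left(- \frac{1}{20234}\right)\right)}\right) + 37024 = \left(- \frac{20771}{12864} + \frac{16305}{9953 \cdot \frac{2649}{20234}}\right) + 37024 = \left(- \frac{20771}{12864} + \frac{16305}{9953} \cdot \frac{20234}{2649}\right) + 37024 = \left(- \frac{20771}{12864} + \frac{109971790}{8788499}\right) + 37024 = \frac{1232131193831}{113055251136} + 37024 = \frac{4186989749253095}{113055251136}$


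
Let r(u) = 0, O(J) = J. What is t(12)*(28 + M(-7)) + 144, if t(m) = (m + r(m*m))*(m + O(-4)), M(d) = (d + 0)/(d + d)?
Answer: 2880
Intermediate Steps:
M(d) = ½ (M(d) = d/((2*d)) = d*(1/(2*d)) = ½)
t(m) = m*(-4 + m) (t(m) = (m + 0)*(m - 4) = m*(-4 + m))
t(12)*(28 + M(-7)) + 144 = (12*(-4 + 12))*(28 + ½) + 144 = (12*8)*(57/2) + 144 = 96*(57/2) + 144 = 2736 + 144 = 2880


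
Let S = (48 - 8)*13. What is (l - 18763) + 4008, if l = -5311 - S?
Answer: -20586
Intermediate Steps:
S = 520 (S = 40*13 = 520)
l = -5831 (l = -5311 - 1*520 = -5311 - 520 = -5831)
(l - 18763) + 4008 = (-5831 - 18763) + 4008 = -24594 + 4008 = -20586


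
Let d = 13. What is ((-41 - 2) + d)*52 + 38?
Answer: -1522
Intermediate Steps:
((-41 - 2) + d)*52 + 38 = ((-41 - 2) + 13)*52 + 38 = (-43 + 13)*52 + 38 = -30*52 + 38 = -1560 + 38 = -1522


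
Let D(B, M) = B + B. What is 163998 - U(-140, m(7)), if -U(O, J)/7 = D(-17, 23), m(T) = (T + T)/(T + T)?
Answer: 163760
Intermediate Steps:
D(B, M) = 2*B
m(T) = 1 (m(T) = (2*T)/((2*T)) = (2*T)*(1/(2*T)) = 1)
U(O, J) = 238 (U(O, J) = -14*(-17) = -7*(-34) = 238)
163998 - U(-140, m(7)) = 163998 - 1*238 = 163998 - 238 = 163760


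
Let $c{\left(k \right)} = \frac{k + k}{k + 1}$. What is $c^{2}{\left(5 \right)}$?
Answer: $\frac{25}{9} \approx 2.7778$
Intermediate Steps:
$c{\left(k \right)} = \frac{2 k}{1 + k}$
$c^{2}{\left(5 \right)} = \left(2 \cdot 5 \frac{1}{1 + 5}\right)^{2} = \left(2 \cdot 5 \cdot \frac{1}{6}\right)^{2} = \left(\frac{5}{3}\right)^{2} = \frac{25}{9}$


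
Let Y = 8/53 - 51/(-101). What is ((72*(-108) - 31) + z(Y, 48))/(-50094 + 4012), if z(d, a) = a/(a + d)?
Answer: 2033115241/12002287310 ≈ 0.16939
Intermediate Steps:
Y = 3511/5353 (Y = 8*(1/53) - 51*(-1/101) = 8/53 + 51/101 = 3511/5353 ≈ 0.65589)
z(d, a) = a/(a + d)
((72*(-108) - 31) + z(Y, 48))/(-50094 + 4012) = ((72*(-108) - 31) + 48/(48 + 3511/5353))/(-50094 + 4012) = ((-7776 - 31) + 48/(260455/5353))/(-46082) = (-7807 + 48*(5353/260455))*(-1/46082) = (-7807 + 256944/260455)*(-1/46082) = -2033115241/260455*(-1/46082) = 2033115241/12002287310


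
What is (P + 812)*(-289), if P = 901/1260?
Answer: -295942069/1260 ≈ -2.3487e+5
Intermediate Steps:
P = 901/1260 (P = 901*(1/1260) = 901/1260 ≈ 0.71508)
(P + 812)*(-289) = (901/1260 + 812)*(-289) = (1024021/1260)*(-289) = -295942069/1260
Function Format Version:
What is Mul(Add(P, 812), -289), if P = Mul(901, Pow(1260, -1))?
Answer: Rational(-295942069, 1260) ≈ -2.3487e+5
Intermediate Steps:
P = Rational(901, 1260) (P = Mul(901, Rational(1, 1260)) = Rational(901, 1260) ≈ 0.71508)
Mul(Add(P, 812), -289) = Mul(Add(Rational(901, 1260), 812), -289) = Mul(Rational(1024021, 1260), -289) = Rational(-295942069, 1260)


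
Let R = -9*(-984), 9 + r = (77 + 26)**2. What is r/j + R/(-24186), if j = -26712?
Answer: -193763/253953 ≈ -0.76299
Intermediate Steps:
r = 10600 (r = -9 + (77 + 26)**2 = -9 + 103**2 = -9 + 10609 = 10600)
R = 8856
r/j + R/(-24186) = 10600/(-26712) + 8856/(-24186) = 10600*(-1/26712) + 8856*(-1/24186) = -25/63 - 1476/4031 = -193763/253953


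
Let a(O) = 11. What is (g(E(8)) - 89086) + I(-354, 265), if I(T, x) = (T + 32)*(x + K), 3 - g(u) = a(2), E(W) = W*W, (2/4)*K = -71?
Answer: -128700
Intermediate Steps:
K = -142 (K = 2*(-71) = -142)
E(W) = W**2
g(u) = -8 (g(u) = 3 - 1*11 = 3 - 11 = -8)
I(T, x) = (-142 + x)*(32 + T) (I(T, x) = (T + 32)*(x - 142) = (32 + T)*(-142 + x) = (-142 + x)*(32 + T))
(g(E(8)) - 89086) + I(-354, 265) = (-8 - 89086) + (-4544 - 142*(-354) + 32*265 - 354*265) = -89094 + (-4544 + 50268 + 8480 - 93810) = -89094 - 39606 = -128700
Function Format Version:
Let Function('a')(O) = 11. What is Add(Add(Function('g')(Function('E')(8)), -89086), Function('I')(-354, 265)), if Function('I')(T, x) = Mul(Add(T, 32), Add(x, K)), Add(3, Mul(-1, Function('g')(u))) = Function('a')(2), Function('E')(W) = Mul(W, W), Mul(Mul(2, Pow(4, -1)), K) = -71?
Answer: -128700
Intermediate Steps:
K = -142 (K = Mul(2, -71) = -142)
Function('E')(W) = Pow(W, 2)
Function('g')(u) = -8 (Function('g')(u) = Add(3, Mul(-1, 11)) = Add(3, -11) = -8)
Function('I')(T, x) = Mul(Add(-142, x), Add(32, T)) (Function('I')(T, x) = Mul(Add(T, 32), Add(x, -142)) = Mul(Add(32, T), Add(-142, x)) = Mul(Add(-142, x), Add(32, T)))
Add(Add(Function('g')(Function('E')(8)), -89086), Function('I')(-354, 265)) = Add(Add(-8, -89086), Add(-4544, Mul(-142, -354), Mul(32, 265), Mul(-354, 265))) = Add(-89094, Add(-4544, 50268, 8480, -93810)) = Add(-89094, -39606) = -128700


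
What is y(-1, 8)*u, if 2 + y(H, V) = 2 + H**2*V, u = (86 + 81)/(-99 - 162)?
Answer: -1336/261 ≈ -5.1188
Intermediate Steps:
u = -167/261 (u = 167/(-261) = 167*(-1/261) = -167/261 ≈ -0.63985)
y(H, V) = V*H**2 (y(H, V) = -2 + (2 + H**2*V) = -2 + (2 + V*H**2) = V*H**2)
y(-1, 8)*u = (8*(-1)**2)*(-167/261) = (8*1)*(-167/261) = 8*(-167/261) = -1336/261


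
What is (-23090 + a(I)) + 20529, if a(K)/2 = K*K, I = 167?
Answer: 53217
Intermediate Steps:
a(K) = 2*K**2 (a(K) = 2*(K*K) = 2*K**2)
(-23090 + a(I)) + 20529 = (-23090 + 2*167**2) + 20529 = (-23090 + 2*27889) + 20529 = (-23090 + 55778) + 20529 = 32688 + 20529 = 53217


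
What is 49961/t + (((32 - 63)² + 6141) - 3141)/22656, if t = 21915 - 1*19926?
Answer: 379931615/15020928 ≈ 25.293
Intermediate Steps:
t = 1989 (t = 21915 - 19926 = 1989)
49961/t + (((32 - 63)² + 6141) - 3141)/22656 = 49961/1989 + (((32 - 63)² + 6141) - 3141)/22656 = 49961*(1/1989) + (((-31)² + 6141) - 3141)*(1/22656) = 49961/1989 + ((961 + 6141) - 3141)*(1/22656) = 49961/1989 + (7102 - 3141)*(1/22656) = 49961/1989 + 3961*(1/22656) = 49961/1989 + 3961/22656 = 379931615/15020928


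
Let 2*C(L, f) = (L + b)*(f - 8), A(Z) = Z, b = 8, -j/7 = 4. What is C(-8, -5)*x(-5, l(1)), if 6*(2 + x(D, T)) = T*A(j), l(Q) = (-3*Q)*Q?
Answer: 0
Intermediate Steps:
j = -28 (j = -7*4 = -28)
l(Q) = -3*Q²
C(L, f) = (-8 + f)*(8 + L)/2 (C(L, f) = ((L + 8)*(f - 8))/2 = ((8 + L)*(-8 + f))/2 = ((-8 + f)*(8 + L))/2 = (-8 + f)*(8 + L)/2)
x(D, T) = -2 - 14*T/3 (x(D, T) = -2 + (T*(-28))/6 = -2 + (-28*T)/6 = -2 - 14*T/3)
C(-8, -5)*x(-5, l(1)) = (-32 - 4*(-8) + 4*(-5) + (½)*(-8)*(-5))*(-2 - (-14)*1²) = (-32 + 32 - 20 + 20)*(-2 - (-14)) = 0*(-2 - 14/3*(-3)) = 0*(-2 + 14) = 0*12 = 0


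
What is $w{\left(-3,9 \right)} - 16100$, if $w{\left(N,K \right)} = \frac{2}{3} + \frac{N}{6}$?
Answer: $- \frac{96599}{6} \approx -16100.0$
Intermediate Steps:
$w{\left(N,K \right)} = \frac{2}{3} + \frac{N}{6}$ ($w{\left(N,K \right)} = 2 \cdot \frac{1}{3} + N \frac{1}{6} = \frac{2}{3} + \frac{N}{6}$)
$w{\left(-3,9 \right)} - 16100 = \left(\frac{2}{3} + \frac{1}{6} \left(-3\right)\right) - 16100 = \left(\frac{2}{3} - \frac{1}{2}\right) - 16100 = \frac{1}{6} - 16100 = - \frac{96599}{6}$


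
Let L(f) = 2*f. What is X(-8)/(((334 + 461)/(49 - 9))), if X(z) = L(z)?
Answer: -128/159 ≈ -0.80503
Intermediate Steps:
X(z) = 2*z
X(-8)/(((334 + 461)/(49 - 9))) = (2*(-8))/(((334 + 461)/(49 - 9))) = -16/(795/40) = -16/(795*(1/40)) = -16/159/8 = -16*8/159 = -128/159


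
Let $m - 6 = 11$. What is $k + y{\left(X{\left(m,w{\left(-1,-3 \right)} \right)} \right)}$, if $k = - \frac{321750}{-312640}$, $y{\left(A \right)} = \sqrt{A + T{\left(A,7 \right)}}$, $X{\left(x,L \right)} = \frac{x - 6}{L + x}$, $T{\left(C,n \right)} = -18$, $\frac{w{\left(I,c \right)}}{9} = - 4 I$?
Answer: $\frac{32175}{31264} + \frac{i \sqrt{49979}}{53} \approx 1.0291 + 4.2181 i$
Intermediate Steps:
$w{\left(I,c \right)} = - 36 I$ ($w{\left(I,c \right)} = 9 \left(- 4 I\right) = - 36 I$)
$m = 17$ ($m = 6 + 11 = 17$)
$X{\left(x,L \right)} = \frac{-6 + x}{L + x}$
$y{\left(A \right)} = \sqrt{-18 + A}$ ($y{\left(A \right)} = \sqrt{A - 18} = \sqrt{-18 + A}$)
$k = \frac{32175}{31264}$ ($k = \left(-321750\right) \left(- \frac{1}{312640}\right) = \frac{32175}{31264} \approx 1.0291$)
$k + y{\left(X{\left(m,w{\left(-1,-3 \right)} \right)} \right)} = \frac{32175}{31264} + \sqrt{-18 + \frac{-6 + 17}{\left(-36\right) \left(-1\right) + 17}} = \frac{32175}{31264} + \sqrt{-18 + \frac{1}{36 + 17} \cdot 11} = \frac{32175}{31264} + \sqrt{-18 + \frac{1}{53} \cdot 11} = \frac{32175}{31264} + \sqrt{-18 + \frac{11}{53}} = \frac{32175}{31264} + \sqrt{- \frac{943}{53}} = \frac{32175}{31264} + \frac{i \sqrt{49979}}{53}$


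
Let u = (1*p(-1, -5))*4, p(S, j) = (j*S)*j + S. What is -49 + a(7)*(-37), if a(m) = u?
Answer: 3799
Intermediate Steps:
p(S, j) = S + S*j**2 (p(S, j) = (S*j)*j + S = S*j**2 + S = S + S*j**2)
u = -104 (u = (1*(-(1 + (-5)**2)))*4 = (1*(-(1 + 25)))*4 = (1*(-1*26))*4 = (1*(-26))*4 = -26*4 = -104)
a(m) = -104
-49 + a(7)*(-37) = -49 - 104*(-37) = -49 + 3848 = 3799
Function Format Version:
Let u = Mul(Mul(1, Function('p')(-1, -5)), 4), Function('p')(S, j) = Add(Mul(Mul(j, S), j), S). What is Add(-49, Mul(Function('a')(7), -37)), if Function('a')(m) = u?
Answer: 3799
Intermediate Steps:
Function('p')(S, j) = Add(S, Mul(S, Pow(j, 2))) (Function('p')(S, j) = Add(Mul(Mul(S, j), j), S) = Add(Mul(S, Pow(j, 2)), S) = Add(S, Mul(S, Pow(j, 2))))
u = -104 (u = Mul(Mul(1, Mul(-1, Add(1, Pow(-5, 2)))), 4) = Mul(Mul(1, Mul(-1, Add(1, 25))), 4) = Mul(Mul(1, Mul(-1, 26)), 4) = Mul(Mul(1, -26), 4) = Mul(-26, 4) = -104)
Function('a')(m) = -104
Add(-49, Mul(Function('a')(7), -37)) = Add(-49, Mul(-104, -37)) = Add(-49, 3848) = 3799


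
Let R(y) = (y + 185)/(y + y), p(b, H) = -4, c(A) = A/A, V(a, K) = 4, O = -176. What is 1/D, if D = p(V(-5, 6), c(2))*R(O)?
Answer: 88/9 ≈ 9.7778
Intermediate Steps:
c(A) = 1
R(y) = (185 + y)/(2*y) (R(y) = (185 + y)/((2*y)) = (185 + y)*(1/(2*y)) = (185 + y)/(2*y))
D = 9/88 (D = -2*(185 - 176)/(-176) = -2*(-1)*9/176 = -4*(-9/352) = 9/88 ≈ 0.10227)
1/D = 1/(9/88) = 88/9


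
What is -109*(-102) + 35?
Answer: 11153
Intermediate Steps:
-109*(-102) + 35 = 11118 + 35 = 11153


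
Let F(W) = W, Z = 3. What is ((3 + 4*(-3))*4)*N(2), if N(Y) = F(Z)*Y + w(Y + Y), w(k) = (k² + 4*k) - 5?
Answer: -1188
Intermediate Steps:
w(k) = -5 + k² + 4*k
N(Y) = -5 + 4*Y² + 11*Y (N(Y) = 3*Y + (-5 + (Y + Y)² + 4*(Y + Y)) = 3*Y + (-5 + (2*Y)² + 4*(2*Y)) = 3*Y + (-5 + 4*Y² + 8*Y) = -5 + 4*Y² + 11*Y)
((3 + 4*(-3))*4)*N(2) = ((3 + 4*(-3))*4)*(-5 + 4*2² + 11*2) = ((3 - 12)*4)*(-5 + 4*4 + 22) = (-9*4)*(-5 + 16 + 22) = -36*33 = -1188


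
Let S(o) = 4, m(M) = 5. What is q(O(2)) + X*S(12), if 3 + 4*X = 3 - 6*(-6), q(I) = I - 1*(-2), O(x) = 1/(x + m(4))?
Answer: 267/7 ≈ 38.143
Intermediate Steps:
O(x) = 1/(5 + x) (O(x) = 1/(x + 5) = 1/(5 + x))
q(I) = 2 + I (q(I) = I + 2 = 2 + I)
X = 9 (X = -¾ + (3 - 6*(-6))/4 = -¾ + (3 + 36)/4 = -¾ + (¼)*39 = -¾ + 39/4 = 9)
q(O(2)) + X*S(12) = (2 + 1/(5 + 2)) + 9*4 = (2 + 1/7) + 36 = (2 + ⅐) + 36 = 15/7 + 36 = 267/7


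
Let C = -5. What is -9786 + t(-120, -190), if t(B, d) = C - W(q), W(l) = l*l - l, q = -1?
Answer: -9793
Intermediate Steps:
W(l) = l**2 - l
t(B, d) = -7 (t(B, d) = -5 - (-1)*(-1 - 1) = -5 - (-1)*(-2) = -5 - 1*2 = -5 - 2 = -7)
-9786 + t(-120, -190) = -9786 - 7 = -9793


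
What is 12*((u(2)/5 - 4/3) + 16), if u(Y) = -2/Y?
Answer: 868/5 ≈ 173.60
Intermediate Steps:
12*((u(2)/5 - 4/3) + 16) = 12*((-2/2/5 - 4/3) + 16) = 12*((-2*1/2*(1/5) - 4*1/3) + 16) = 12*((-1*1/5 - 4/3) + 16) = 12*((-1/5 - 4/3) + 16) = 12*(-23/15 + 16) = 12*(217/15) = 868/5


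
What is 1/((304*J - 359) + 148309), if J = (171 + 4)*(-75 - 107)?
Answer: -1/9534450 ≈ -1.0488e-7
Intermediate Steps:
J = -31850 (J = 175*(-182) = -31850)
1/((304*J - 359) + 148309) = 1/((304*(-31850) - 359) + 148309) = 1/((-9682400 - 359) + 148309) = 1/(-9682759 + 148309) = 1/(-9534450) = -1/9534450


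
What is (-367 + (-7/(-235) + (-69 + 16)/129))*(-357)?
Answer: 1325321683/10105 ≈ 1.3116e+5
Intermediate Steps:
(-367 + (-7/(-235) + (-69 + 16)/129))*(-357) = (-367 + (-7*(-1/235) - 53*1/129))*(-357) = (-367 + (7/235 - 53/129))*(-357) = (-367 - 11552/30315)*(-357) = -11137157/30315*(-357) = 1325321683/10105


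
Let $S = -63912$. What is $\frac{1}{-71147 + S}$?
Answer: $- \frac{1}{135059} \approx -7.4042 \cdot 10^{-6}$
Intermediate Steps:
$\frac{1}{-71147 + S} = \frac{1}{-71147 - 63912} = \frac{1}{-135059} = - \frac{1}{135059}$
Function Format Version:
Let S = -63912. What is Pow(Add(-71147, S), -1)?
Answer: Rational(-1, 135059) ≈ -7.4042e-6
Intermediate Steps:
Pow(Add(-71147, S), -1) = Pow(Add(-71147, -63912), -1) = Pow(-135059, -1) = Rational(-1, 135059)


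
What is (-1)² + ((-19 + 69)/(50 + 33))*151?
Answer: 7633/83 ≈ 91.964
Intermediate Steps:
(-1)² + ((-19 + 69)/(50 + 33))*151 = 1 + (50/83)*151 = 1 + 7550/83 = 7633/83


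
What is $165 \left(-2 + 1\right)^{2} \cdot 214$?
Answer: $35310$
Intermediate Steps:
$165 \left(-2 + 1\right)^{2} \cdot 214 = 165 \left(-1\right)^{2} \cdot 214 = 165 \cdot 1 \cdot 214 = 165 \cdot 214 = 35310$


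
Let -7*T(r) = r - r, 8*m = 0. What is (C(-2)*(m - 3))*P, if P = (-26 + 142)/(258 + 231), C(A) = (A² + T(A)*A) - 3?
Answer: -116/163 ≈ -0.71166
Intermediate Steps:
m = 0 (m = (⅛)*0 = 0)
T(r) = 0 (T(r) = -(r - r)/7 = -⅐*0 = 0)
C(A) = -3 + A² (C(A) = (A² + 0*A) - 3 = (A² + 0) - 3 = A² - 3 = -3 + A²)
P = 116/489 ≈ 0.23722
(C(-2)*(m - 3))*P = ((-3 + (-2)²)*(0 - 3))*(116/489) = ((-3 + 4)*(-3))*(116/489) = (1*(-3))*(116/489) = -3*116/489 = -116/163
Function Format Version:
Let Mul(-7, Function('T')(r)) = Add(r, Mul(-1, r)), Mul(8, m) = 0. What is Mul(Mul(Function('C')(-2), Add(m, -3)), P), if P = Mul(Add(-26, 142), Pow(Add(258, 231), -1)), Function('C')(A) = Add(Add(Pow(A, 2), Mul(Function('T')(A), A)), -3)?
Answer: Rational(-116, 163) ≈ -0.71166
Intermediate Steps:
m = 0 (m = Mul(Rational(1, 8), 0) = 0)
Function('T')(r) = 0 (Function('T')(r) = Mul(Rational(-1, 7), Add(r, Mul(-1, r))) = Mul(Rational(-1, 7), 0) = 0)
Function('C')(A) = Add(-3, Pow(A, 2)) (Function('C')(A) = Add(Add(Pow(A, 2), Mul(0, A)), -3) = Add(Add(Pow(A, 2), 0), -3) = Add(Pow(A, 2), -3) = Add(-3, Pow(A, 2)))
P = Rational(116, 489) (P = Mul(116, Pow(489, -1)) = Mul(116, Rational(1, 489)) = Rational(116, 489) ≈ 0.23722)
Mul(Mul(Function('C')(-2), Add(m, -3)), P) = Mul(Mul(Add(-3, Pow(-2, 2)), Add(0, -3)), Rational(116, 489)) = Mul(Mul(Add(-3, 4), -3), Rational(116, 489)) = Mul(Mul(1, -3), Rational(116, 489)) = Mul(-3, Rational(116, 489)) = Rational(-116, 163)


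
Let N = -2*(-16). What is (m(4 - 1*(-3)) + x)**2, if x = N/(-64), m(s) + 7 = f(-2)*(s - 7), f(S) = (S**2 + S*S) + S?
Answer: 225/4 ≈ 56.250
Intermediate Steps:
N = 32
f(S) = S + 2*S**2 (f(S) = (S**2 + S**2) + S = 2*S**2 + S = S + 2*S**2)
m(s) = -49 + 6*s (m(s) = -7 + (-2*(1 + 2*(-2)))*(s - 7) = -7 + (-2*(1 - 4))*(-7 + s) = -7 + (-2*(-3))*(-7 + s) = -7 + 6*(-7 + s) = -7 + (-42 + 6*s) = -49 + 6*s)
x = -1/2 (x = 32/(-64) = 32*(-1/64) = -1/2 ≈ -0.50000)
(m(4 - 1*(-3)) + x)**2 = ((-49 + 6*(4 - 1*(-3))) - 1/2)**2 = ((-49 + 6*(4 + 3)) - 1/2)**2 = ((-49 + 6*7) - 1/2)**2 = ((-49 + 42) - 1/2)**2 = (-7 - 1/2)**2 = (-15/2)**2 = 225/4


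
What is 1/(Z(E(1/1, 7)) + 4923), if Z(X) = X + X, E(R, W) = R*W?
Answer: 1/4937 ≈ 0.00020255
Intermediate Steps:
Z(X) = 2*X
1/(Z(E(1/1, 7)) + 4923) = 1/(2*(7/1) + 4923) = 1/(2*(1*7) + 4923) = 1/(2*7 + 4923) = 1/(14 + 4923) = 1/4937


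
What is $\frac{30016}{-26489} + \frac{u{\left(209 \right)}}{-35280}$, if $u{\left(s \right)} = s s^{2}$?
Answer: $- \frac{242885760361}{934531920} \approx -259.9$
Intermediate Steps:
$u{\left(s \right)} = s^{3}$
$\frac{30016}{-26489} + \frac{u{\left(209 \right)}}{-35280} = \frac{30016}{-26489} + \frac{209^{3}}{-35280} = 30016 \left(- \frac{1}{26489}\right) + 9129329 \left(- \frac{1}{35280}\right) = - \frac{30016}{26489} - \frac{9129329}{35280} = - \frac{242885760361}{934531920}$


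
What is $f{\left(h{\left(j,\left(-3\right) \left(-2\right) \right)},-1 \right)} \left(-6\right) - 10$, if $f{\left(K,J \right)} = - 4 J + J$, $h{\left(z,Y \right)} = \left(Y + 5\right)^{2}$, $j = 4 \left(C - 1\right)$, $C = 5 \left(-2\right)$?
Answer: $-28$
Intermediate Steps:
$C = -10$
$j = -44$ ($j = 4 \left(-10 - 1\right) = 4 \left(-11\right) = -44$)
$h{\left(z,Y \right)} = \left(5 + Y\right)^{2}$
$f{\left(K,J \right)} = - 3 J$
$f{\left(h{\left(j,\left(-3\right) \left(-2\right) \right)},-1 \right)} \left(-6\right) - 10 = \left(-3\right) \left(-1\right) \left(-6\right) - 10 = 3 \left(-6\right) - 10 = -18 - 10 = -28$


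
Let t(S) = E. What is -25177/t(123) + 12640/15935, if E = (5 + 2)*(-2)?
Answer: 80274491/44618 ≈ 1799.2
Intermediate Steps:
E = -14 (E = 7*(-2) = -14)
t(S) = -14
-25177/t(123) + 12640/15935 = -25177/(-14) + 12640/15935 = -25177*(-1/14) + 12640*(1/15935) = 25177/14 + 2528/3187 = 80274491/44618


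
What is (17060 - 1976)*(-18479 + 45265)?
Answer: 404040024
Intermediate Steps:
(17060 - 1976)*(-18479 + 45265) = 15084*26786 = 404040024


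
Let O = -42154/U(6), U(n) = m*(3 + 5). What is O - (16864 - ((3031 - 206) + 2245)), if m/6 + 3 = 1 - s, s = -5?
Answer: -870245/72 ≈ -12087.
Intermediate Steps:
m = 18 (m = -18 + 6*(1 - 1*(-5)) = -18 + 6*(1 + 5) = -18 + 6*6 = -18 + 36 = 18)
U(n) = 144 (U(n) = 18*(3 + 5) = 18*8 = 144)
O = -21077/72 (O = -42154/144 = -42154*1/144 = -21077/72 ≈ -292.74)
O - (16864 - ((3031 - 206) + 2245)) = -21077/72 - (16864 - ((3031 - 206) + 2245)) = -21077/72 - (16864 - (2825 + 2245)) = -21077/72 - (16864 - 1*5070) = -21077/72 - (16864 - 5070) = -21077/72 - 1*11794 = -21077/72 - 11794 = -870245/72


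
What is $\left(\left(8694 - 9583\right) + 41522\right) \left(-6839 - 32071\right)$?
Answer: $-1581030030$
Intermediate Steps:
$\left(\left(8694 - 9583\right) + 41522\right) \left(-6839 - 32071\right) = \left(\left(8694 - 9583\right) + 41522\right) \left(-38910\right) = \left(-889 + 41522\right) \left(-38910\right) = 40633 \left(-38910\right) = -1581030030$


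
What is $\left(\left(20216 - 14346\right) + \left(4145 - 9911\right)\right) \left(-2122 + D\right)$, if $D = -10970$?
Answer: $-1361568$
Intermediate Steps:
$\left(\left(20216 - 14346\right) + \left(4145 - 9911\right)\right) \left(-2122 + D\right) = \left(\left(20216 - 14346\right) + \left(4145 - 9911\right)\right) \left(-2122 - 10970\right) = \left(5870 + \left(4145 - 9911\right)\right) \left(-13092\right) = \left(5870 - 5766\right) \left(-13092\right) = 104 \left(-13092\right) = -1361568$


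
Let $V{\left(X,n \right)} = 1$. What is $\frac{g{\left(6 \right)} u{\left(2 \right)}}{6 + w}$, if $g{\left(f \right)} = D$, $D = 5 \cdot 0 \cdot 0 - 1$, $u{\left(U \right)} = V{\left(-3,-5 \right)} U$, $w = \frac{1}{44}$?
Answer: $- \frac{88}{265} \approx -0.33208$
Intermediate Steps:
$w = \frac{1}{44} \approx 0.022727$
$u{\left(U \right)} = U$ ($u{\left(U \right)} = 1 U = U$)
$D = -1$ ($D = 5 \cdot 0 - 1 = 0 - 1 = -1$)
$g{\left(f \right)} = -1$
$\frac{g{\left(6 \right)} u{\left(2 \right)}}{6 + w} = \frac{\left(-1\right) 2}{6 + \frac{1}{44}} = - \frac{2}{\frac{265}{44}} = \left(-2\right) \frac{44}{265} = - \frac{88}{265}$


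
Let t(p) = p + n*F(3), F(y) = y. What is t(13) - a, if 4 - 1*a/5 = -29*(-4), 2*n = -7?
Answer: 1125/2 ≈ 562.50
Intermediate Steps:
n = -7/2 (n = (½)*(-7) = -7/2 ≈ -3.5000)
t(p) = -21/2 + p (t(p) = p - 7/2*3 = p - 21/2 = -21/2 + p)
a = -560 (a = 20 - (-145)*(-4) = 20 - 5*116 = 20 - 580 = -560)
t(13) - a = (-21/2 + 13) - 1*(-560) = 5/2 + 560 = 1125/2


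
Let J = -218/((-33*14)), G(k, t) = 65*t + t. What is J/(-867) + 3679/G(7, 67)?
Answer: 22313245/26837118 ≈ 0.83143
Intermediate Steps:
G(k, t) = 66*t
J = 109/231 (J = -218/(-462) = -218*(-1/462) = 109/231 ≈ 0.47186)
J/(-867) + 3679/G(7, 67) = (109/231)/(-867) + 3679/((66*67)) = (109/231)*(-1/867) + 3679/4422 = -109/200277 + 3679*(1/4422) = -109/200277 + 3679/4422 = 22313245/26837118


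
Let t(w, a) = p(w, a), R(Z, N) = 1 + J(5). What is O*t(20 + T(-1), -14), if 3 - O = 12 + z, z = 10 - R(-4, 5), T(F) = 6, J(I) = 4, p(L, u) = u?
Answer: 196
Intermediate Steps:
R(Z, N) = 5 (R(Z, N) = 1 + 4 = 5)
z = 5 (z = 10 - 1*5 = 10 - 5 = 5)
t(w, a) = a
O = -14 (O = 3 - (12 + 5) = 3 - 1*17 = 3 - 17 = -14)
O*t(20 + T(-1), -14) = -14*(-14) = 196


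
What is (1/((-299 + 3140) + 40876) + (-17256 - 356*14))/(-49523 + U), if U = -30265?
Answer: 324088693/1162697332 ≈ 0.27874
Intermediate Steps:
(1/((-299 + 3140) + 40876) + (-17256 - 356*14))/(-49523 + U) = (1/((-299 + 3140) + 40876) + (-17256 - 356*14))/(-49523 - 30265) = (1/(2841 + 40876) + (-17256 - 4984))/(-79788) = (1/43717 - 22240)*(-1/79788) = -972266079/43717*(-1/79788) = 324088693/1162697332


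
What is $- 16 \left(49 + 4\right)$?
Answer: $-848$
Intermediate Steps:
$- 16 \left(49 + 4\right) = \left(-16\right) 53 = -848$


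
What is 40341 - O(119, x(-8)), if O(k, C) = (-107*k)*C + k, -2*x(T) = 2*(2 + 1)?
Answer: 2023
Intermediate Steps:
x(T) = -3 (x(T) = -(2 + 1) = -3)
O(k, C) = k - 107*C*k (O(k, C) = -107*C*k + k = k - 107*C*k)
40341 - O(119, x(-8)) = 40341 - 119*(1 - 107*(-3)) = 40341 - 119*(1 + 321) = 40341 - 119*322 = 40341 - 1*38318 = 40341 - 38318 = 2023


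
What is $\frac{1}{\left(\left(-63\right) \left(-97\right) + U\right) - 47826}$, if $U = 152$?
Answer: $- \frac{1}{41563} \approx -2.406 \cdot 10^{-5}$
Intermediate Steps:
$\frac{1}{\left(\left(-63\right) \left(-97\right) + U\right) - 47826} = \frac{1}{\left(\left(-63\right) \left(-97\right) + 152\right) - 47826} = \frac{1}{\left(6111 + 152\right) - 47826} = \frac{1}{6263 - 47826} = \frac{1}{-41563} = - \frac{1}{41563}$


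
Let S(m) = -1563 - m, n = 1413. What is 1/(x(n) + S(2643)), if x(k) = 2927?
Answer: -1/1279 ≈ -0.00078186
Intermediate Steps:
1/(x(n) + S(2643)) = 1/(2927 + (-1563 - 1*2643)) = 1/(2927 + (-1563 - 2643)) = 1/(2927 - 4206) = 1/(-1279) = -1/1279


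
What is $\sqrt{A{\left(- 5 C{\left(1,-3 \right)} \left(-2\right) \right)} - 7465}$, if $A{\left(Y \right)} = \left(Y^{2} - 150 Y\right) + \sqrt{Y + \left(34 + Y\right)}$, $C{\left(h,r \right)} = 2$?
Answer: $\sqrt{-10065 + \sqrt{74}} \approx 100.28 i$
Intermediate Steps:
$A{\left(Y \right)} = Y^{2} + \sqrt{34 + 2 Y} - 150 Y$ ($A{\left(Y \right)} = \left(Y^{2} - 150 Y\right) + \sqrt{34 + 2 Y} = Y^{2} + \sqrt{34 + 2 Y} - 150 Y$)
$\sqrt{A{\left(- 5 C{\left(1,-3 \right)} \left(-2\right) \right)} - 7465} = \sqrt{\left(\left(\left(-5\right) 2 \left(-2\right)\right)^{2} + \sqrt{34 + 2 \left(-5\right) 2 \left(-2\right)} - 150 \left(-5\right) 2 \left(-2\right)\right) - 7465} = \sqrt{\left(\left(\left(-10\right) \left(-2\right)\right)^{2} + \sqrt{34 + 2 \left(\left(-10\right) \left(-2\right)\right)} - 150 \left(\left(-10\right) \left(-2\right)\right)\right) - 7465} = \sqrt{\left(20^{2} + \sqrt{34 + 2 \cdot 20} - 3000\right) - 7465} = \sqrt{\left(400 + \sqrt{34 + 40} - 3000\right) - 7465} = \sqrt{\left(400 + \sqrt{74} - 3000\right) - 7465} = \sqrt{\left(-2600 + \sqrt{74}\right) - 7465} = \sqrt{-10065 + \sqrt{74}}$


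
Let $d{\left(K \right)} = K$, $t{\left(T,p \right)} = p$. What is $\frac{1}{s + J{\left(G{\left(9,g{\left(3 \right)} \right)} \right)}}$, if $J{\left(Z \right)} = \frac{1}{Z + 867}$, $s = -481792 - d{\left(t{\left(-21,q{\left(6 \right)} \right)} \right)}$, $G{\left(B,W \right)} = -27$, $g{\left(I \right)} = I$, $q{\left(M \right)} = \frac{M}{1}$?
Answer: $- \frac{840}{404710319} \approx -2.0756 \cdot 10^{-6}$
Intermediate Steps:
$q{\left(M \right)} = M$ ($q{\left(M \right)} = M 1 = M$)
$s = -481798$ ($s = -481792 - 6 = -481798$)
$J{\left(Z \right)} = \frac{1}{867 + Z}$
$\frac{1}{s + J{\left(G{\left(9,g{\left(3 \right)} \right)} \right)}} = \frac{1}{-481798 + \frac{1}{867 - 27}} = \frac{1}{-481798 + \frac{1}{840}} = \frac{1}{- \frac{404710319}{840}} = - \frac{840}{404710319}$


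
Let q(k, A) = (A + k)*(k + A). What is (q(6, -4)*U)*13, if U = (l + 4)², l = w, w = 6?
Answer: 5200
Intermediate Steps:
l = 6
U = 100 (U = (6 + 4)² = 10² = 100)
q(k, A) = (A + k)² (q(k, A) = (A + k)*(A + k) = (A + k)²)
(q(6, -4)*U)*13 = ((-4 + 6)²*100)*13 = (2²*100)*13 = (4*100)*13 = 400*13 = 5200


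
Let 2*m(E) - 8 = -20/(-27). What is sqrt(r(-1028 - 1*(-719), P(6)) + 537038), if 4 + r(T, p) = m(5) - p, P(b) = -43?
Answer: sqrt(43503591)/9 ≈ 732.86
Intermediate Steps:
m(E) = 118/27 (m(E) = 4 + (-20/(-27))/2 = 4 + (-20*(-1/27))/2 = 4 + (1/2)*(20/27) = 4 + 10/27 = 118/27)
r(T, p) = 10/27 - p (r(T, p) = -4 + (118/27 - p) = 10/27 - p)
sqrt(r(-1028 - 1*(-719), P(6)) + 537038) = sqrt((10/27 - 1*(-43)) + 537038) = sqrt((10/27 + 43) + 537038) = sqrt(1171/27 + 537038) = sqrt(14501197/27) = sqrt(43503591)/9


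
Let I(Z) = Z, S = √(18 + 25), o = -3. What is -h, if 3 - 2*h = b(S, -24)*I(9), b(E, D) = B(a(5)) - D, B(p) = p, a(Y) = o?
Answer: 93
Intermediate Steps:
a(Y) = -3
S = √43 ≈ 6.5574
b(E, D) = -3 - D
h = -93 (h = 3/2 - (-3 - 1*(-24))*9/2 = 3/2 - (-3 + 24)*9/2 = 3/2 - 21*9/2 = 3/2 - ½*189 = 3/2 - 189/2 = -93)
-h = -1*(-93) = 93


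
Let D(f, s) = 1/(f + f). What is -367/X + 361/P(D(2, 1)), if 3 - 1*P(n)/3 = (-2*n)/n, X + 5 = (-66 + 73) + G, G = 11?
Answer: -812/195 ≈ -4.1641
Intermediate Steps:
X = 13 (X = -5 + ((-66 + 73) + 11) = -5 + (7 + 11) = -5 + 18 = 13)
D(f, s) = 1/(2*f)
P(n) = 15 (P(n) = 9 - 3*(-2*n)/n = 9 - 3*(-2) = 9 + 6 = 15)
-367/X + 361/P(D(2, 1)) = -367/13 + 361/15 = -812/195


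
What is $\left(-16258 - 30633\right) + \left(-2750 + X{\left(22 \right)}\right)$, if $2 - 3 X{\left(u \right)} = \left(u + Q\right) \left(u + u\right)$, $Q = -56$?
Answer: $- \frac{147425}{3} \approx -49142.0$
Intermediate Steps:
$X{\left(u \right)} = \frac{2}{3} - \frac{2 u \left(-56 + u\right)}{3}$ ($X{\left(u \right)} = \frac{2}{3} - \frac{\left(u - 56\right) \left(u + u\right)}{3} = \frac{2}{3} - \frac{\left(-56 + u\right) 2 u}{3} = \frac{2}{3} - \frac{2 u \left(-56 + u\right)}{3}$)
$\left(-16258 - 30633\right) + \left(-2750 + X{\left(22 \right)}\right) = \left(-16258 - 30633\right) + \left(-2750 + \left(\frac{2}{3} - \frac{2 \cdot 22^{2}}{3} + \frac{112}{3} \cdot 22\right)\right) = -46891 + \left(-2750 + \left(\frac{2}{3} - \frac{968}{3} + \frac{2464}{3}\right)\right) = -46891 + \left(-2750 + \frac{1498}{3}\right) = -46891 - \frac{6752}{3} = - \frac{147425}{3}$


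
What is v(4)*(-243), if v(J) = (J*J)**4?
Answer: -15925248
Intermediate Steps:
v(J) = J**8 (v(J) = (J**2)**4 = J**8)
v(4)*(-243) = 4**8*(-243) = 65536*(-243) = -15925248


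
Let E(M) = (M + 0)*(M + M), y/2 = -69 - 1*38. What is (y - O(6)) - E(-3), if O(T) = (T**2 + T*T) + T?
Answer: -310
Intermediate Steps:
y = -214 (y = 2*(-69 - 1*38) = 2*(-69 - 38) = 2*(-107) = -214)
E(M) = 2*M**2 (E(M) = M*(2*M) = 2*M**2)
O(T) = T + 2*T**2 (O(T) = (T**2 + T**2) + T = 2*T**2 + T = T + 2*T**2)
(y - O(6)) - E(-3) = (-214 - 6*(1 + 2*6)) - 2*(-3)**2 = (-214 - 6*(1 + 12)) - 2*9 = (-214 - 6*13) - 1*18 = (-214 - 1*78) - 18 = (-214 - 78) - 18 = -292 - 18 = -310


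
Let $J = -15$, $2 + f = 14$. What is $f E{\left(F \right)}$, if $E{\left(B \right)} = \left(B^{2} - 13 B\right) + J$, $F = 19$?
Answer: $1188$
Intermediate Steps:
$f = 12$ ($f = -2 + 14 = 12$)
$E{\left(B \right)} = -15 + B^{2} - 13 B$ ($E{\left(B \right)} = \left(B^{2} - 13 B\right) - 15 = -15 + B^{2} - 13 B$)
$f E{\left(F \right)} = 12 \left(-15 + 19^{2} - 247\right) = 12 \left(-15 + 361 - 247\right) = 12 \cdot 99 = 1188$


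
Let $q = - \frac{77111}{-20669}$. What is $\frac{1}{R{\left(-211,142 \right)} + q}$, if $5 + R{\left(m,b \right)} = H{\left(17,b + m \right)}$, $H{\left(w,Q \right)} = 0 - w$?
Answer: $- \frac{20669}{377607} \approx -0.054737$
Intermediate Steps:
$H{\left(w,Q \right)} = - w$
$R{\left(m,b \right)} = -22$ ($R{\left(m,b \right)} = -5 - 17 = -22$)
$q = \frac{77111}{20669}$ ($q = \left(-77111\right) \left(- \frac{1}{20669}\right) = \frac{77111}{20669} \approx 3.7308$)
$\frac{1}{R{\left(-211,142 \right)} + q} = \frac{1}{-22 + \frac{77111}{20669}} = \frac{1}{- \frac{377607}{20669}} = - \frac{20669}{377607}$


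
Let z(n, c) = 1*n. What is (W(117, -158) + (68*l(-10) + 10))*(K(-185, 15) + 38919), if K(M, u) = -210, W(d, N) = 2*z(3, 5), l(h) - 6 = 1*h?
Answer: -9909504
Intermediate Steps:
z(n, c) = n
l(h) = 6 + h (l(h) = 6 + 1*h = 6 + h)
W(d, N) = 6 (W(d, N) = 2*3 = 6)
(W(117, -158) + (68*l(-10) + 10))*(K(-185, 15) + 38919) = (6 + (68*(6 - 10) + 10))*(-210 + 38919) = (6 + (68*(-4) + 10))*38709 = (6 + (-272 + 10))*38709 = (6 - 262)*38709 = -256*38709 = -9909504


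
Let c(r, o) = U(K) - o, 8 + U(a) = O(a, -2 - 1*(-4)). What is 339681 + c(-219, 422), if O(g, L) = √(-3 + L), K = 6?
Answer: 339251 + I ≈ 3.3925e+5 + 1.0*I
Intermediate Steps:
U(a) = -8 + I (U(a) = -8 + √(-3 + (-2 - 1*(-4))) = -8 + √(-3 + (-2 + 4)) = -8 + √(-3 + 2) = -8 + √(-1) = -8 + I)
c(r, o) = -8 + I - o (c(r, o) = (-8 + I) - o = -8 + I - o)
339681 + c(-219, 422) = 339681 + (-8 + I - 1*422) = 339681 + (-8 + I - 422) = 339681 + (-430 + I) = 339251 + I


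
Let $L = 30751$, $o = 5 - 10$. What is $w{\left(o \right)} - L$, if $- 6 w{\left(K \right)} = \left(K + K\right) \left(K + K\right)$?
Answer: $- \frac{92303}{3} \approx -30768.0$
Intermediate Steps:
$o = -5$ ($o = 5 - 10 = -5$)
$w{\left(K \right)} = - \frac{2 K^{2}}{3}$ ($w{\left(K \right)} = - \frac{\left(K + K\right) \left(K + K\right)}{6} = - \frac{2 K 2 K}{6} = - \frac{4 K^{2}}{6} = - \frac{2 K^{2}}{3}$)
$w{\left(o \right)} - L = - \frac{2 \left(-5\right)^{2}}{3} - 30751 = \left(- \frac{2}{3}\right) 25 - 30751 = - \frac{50}{3} - 30751 = - \frac{92303}{3}$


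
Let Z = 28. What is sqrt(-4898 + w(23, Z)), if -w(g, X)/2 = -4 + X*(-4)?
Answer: I*sqrt(4666) ≈ 68.308*I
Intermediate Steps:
w(g, X) = 8 + 8*X (w(g, X) = -2*(-4 + X*(-4)) = -2*(-4 - 4*X) = 8 + 8*X)
sqrt(-4898 + w(23, Z)) = sqrt(-4898 + (8 + 8*28)) = sqrt(-4898 + (8 + 224)) = sqrt(-4898 + 232) = sqrt(-4666) = I*sqrt(4666)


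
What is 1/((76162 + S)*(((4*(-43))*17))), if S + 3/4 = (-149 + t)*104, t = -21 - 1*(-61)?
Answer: -1/189549031 ≈ -5.2757e-9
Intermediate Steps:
t = 40 (t = -21 + 61 = 40)
S = -45347/4 (S = -¾ + (-149 + 40)*104 = -¾ - 109*104 = -¾ - 11336 = -45347/4 ≈ -11337.)
1/((76162 + S)*(((4*(-43))*17))) = 1/((76162 - 45347/4)*(((4*(-43))*17))) = 1/((259301/4)*((-172*17))) = (4/259301)/(-2924) = (4/259301)*(-1/2924) = -1/189549031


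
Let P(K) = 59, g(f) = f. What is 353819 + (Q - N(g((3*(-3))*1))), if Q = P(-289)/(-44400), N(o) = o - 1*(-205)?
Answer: 15700861141/44400 ≈ 3.5362e+5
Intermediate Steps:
N(o) = 205 + o (N(o) = o + 205 = 205 + o)
Q = -59/44400 (Q = 59/(-44400) = 59*(-1/44400) = -59/44400 ≈ -0.0013288)
353819 + (Q - N(g((3*(-3))*1))) = 353819 + (-59/44400 - (205 + (3*(-3))*1)) = 353819 + (-59/44400 - (205 - 9*1)) = 353819 + (-59/44400 - (205 - 9)) = 353819 + (-59/44400 - 1*196) = 353819 + (-59/44400 - 196) = 353819 - 8702459/44400 = 15700861141/44400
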